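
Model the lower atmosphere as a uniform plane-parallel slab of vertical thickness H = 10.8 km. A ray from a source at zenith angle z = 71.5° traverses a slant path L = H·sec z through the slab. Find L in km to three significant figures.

sec z = 1/cos 71.5° = 3.1515.
L = 10.8 × 3.1515 = 34.037 km.

34.0 km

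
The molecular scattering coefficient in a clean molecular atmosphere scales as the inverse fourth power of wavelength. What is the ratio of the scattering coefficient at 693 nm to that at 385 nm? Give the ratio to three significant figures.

Rayleigh scattering ∝ λ⁻⁴, so the ratio of coefficients is the inverse fourth power of the wavelength ratio.
σ(693)/σ(385) = (385/693)⁴ = (0.5556)⁴ = 0.09526.

0.0953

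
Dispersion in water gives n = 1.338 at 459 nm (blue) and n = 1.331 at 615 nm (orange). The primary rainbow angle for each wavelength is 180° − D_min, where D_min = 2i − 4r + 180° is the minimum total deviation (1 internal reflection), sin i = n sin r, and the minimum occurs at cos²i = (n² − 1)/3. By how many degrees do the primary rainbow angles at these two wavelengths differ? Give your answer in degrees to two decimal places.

1.01°

At 459 nm (n = 1.338): cos²i = 0.26341 → i = 59.120°, r = 39.899°, D_min = 138.643°, rainbow angle = 41.357°.
At 615 nm (n = 1.331): cos²i = 0.25719 → i = 59.527°, r = 40.356°, D_min = 137.630°, rainbow angle = 42.370°.
Angular width = |41.357° − 42.370°| = 1.013°.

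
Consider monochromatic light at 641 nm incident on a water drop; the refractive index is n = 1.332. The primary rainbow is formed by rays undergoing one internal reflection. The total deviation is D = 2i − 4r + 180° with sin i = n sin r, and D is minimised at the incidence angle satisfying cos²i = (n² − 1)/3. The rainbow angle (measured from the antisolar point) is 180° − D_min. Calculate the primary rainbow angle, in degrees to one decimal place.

42.2°

cos²i = (1.77422 − 1)/3 = 0.25807; i = arccos(0.50801) = 59.469°.
sin r = sin 59.469°/1.332 = 0.64666; r = 40.290°.
D_min = 2·59.469° − 4·40.290° + 180° = 137.776°.
Rainbow angle = 180° − D_min = 42.224°.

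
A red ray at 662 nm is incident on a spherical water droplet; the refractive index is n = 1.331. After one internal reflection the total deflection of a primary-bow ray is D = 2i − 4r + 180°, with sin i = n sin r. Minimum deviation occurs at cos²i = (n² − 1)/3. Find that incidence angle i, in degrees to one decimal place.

59.5°

cos²i = (1.331² − 1)/3 = (1.77156 − 1)/3 = 0.25719.
cos i = 0.50714, so i = 59.527°.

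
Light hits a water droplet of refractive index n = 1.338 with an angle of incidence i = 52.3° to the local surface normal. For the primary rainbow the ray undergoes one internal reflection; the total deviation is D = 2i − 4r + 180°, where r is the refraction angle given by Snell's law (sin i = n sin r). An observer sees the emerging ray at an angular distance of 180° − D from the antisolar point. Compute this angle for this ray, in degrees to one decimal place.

sin r = sin 52.3° / 1.338 = 0.7912/1.338 = 0.5913; r = 36.25°.
D = 2·52.3° − 4·36.25° + 180° = 104.60° − 145.01° + 180° = 139.59°.
Angle from antisolar point = 180° − D = 40.41°.

40.4°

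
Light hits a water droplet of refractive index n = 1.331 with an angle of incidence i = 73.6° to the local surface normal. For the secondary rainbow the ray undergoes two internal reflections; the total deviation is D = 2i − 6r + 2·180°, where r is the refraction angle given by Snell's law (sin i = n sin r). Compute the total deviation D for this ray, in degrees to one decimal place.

230.5°

sin r = sin 73.6° / 1.331 = 0.9593/1.331 = 0.7207; r = 46.12°.
D = 2·73.6° − 6·46.12° + 2·180° = 147.20° − 276.70° + 360° = 230.50°.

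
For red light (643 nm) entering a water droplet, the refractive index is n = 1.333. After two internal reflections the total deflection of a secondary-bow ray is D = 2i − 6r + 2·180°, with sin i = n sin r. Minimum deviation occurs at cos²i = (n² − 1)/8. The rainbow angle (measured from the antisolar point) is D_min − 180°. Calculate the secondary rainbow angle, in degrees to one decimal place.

cos²i = (1.77689 − 1)/8 = 0.09711; i = arccos(0.31163) = 71.843°.
sin r = sin 71.843°/1.333 = 0.71283; r = 45.466°.
D_min = 2·71.843° − 6·45.466° + 360° = 230.891°.
Rainbow angle = D_min − 180° = 50.891°.

50.9°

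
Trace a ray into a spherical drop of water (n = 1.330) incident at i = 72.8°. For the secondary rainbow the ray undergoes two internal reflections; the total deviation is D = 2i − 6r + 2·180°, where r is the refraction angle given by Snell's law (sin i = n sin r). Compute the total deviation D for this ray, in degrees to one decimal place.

sin r = sin 72.8° / 1.330 = 0.9553/1.330 = 0.7183; r = 45.91°.
D = 2·72.8° − 6·45.91° + 2·180° = 145.60° − 275.46° + 360° = 230.14°.

230.1°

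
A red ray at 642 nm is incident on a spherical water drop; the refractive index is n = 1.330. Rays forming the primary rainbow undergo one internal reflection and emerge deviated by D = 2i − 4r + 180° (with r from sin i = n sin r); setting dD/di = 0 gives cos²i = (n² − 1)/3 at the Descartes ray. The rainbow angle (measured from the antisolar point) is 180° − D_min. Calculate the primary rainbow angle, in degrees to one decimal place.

42.5°

cos²i = (1.76890 − 1)/3 = 0.25630; i = arccos(0.50626) = 59.585°.
sin r = sin 59.585°/1.330 = 0.64841; r = 40.422°.
D_min = 2·59.585° − 4·40.422° + 180° = 137.484°.
Rainbow angle = 180° − D_min = 42.516°.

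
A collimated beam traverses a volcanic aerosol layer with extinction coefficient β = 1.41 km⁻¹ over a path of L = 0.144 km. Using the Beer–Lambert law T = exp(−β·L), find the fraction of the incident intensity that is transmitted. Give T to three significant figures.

0.816

τ = β·L = 1.41 × 0.144 = 0.2030.
T = exp(−0.2030) = 0.8162.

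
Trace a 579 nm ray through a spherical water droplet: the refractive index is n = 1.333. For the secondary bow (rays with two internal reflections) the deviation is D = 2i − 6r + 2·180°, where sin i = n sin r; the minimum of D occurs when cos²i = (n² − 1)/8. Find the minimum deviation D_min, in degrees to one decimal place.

cos²i = (1.77689 − 1)/8 = 0.09711; i = arccos(0.31163) = 71.843°.
sin r = sin 71.843°/1.333 = 0.71283; r = 45.466°.
D_min = 2·71.843° − 6·45.466° + 360° = 230.891°.

230.9°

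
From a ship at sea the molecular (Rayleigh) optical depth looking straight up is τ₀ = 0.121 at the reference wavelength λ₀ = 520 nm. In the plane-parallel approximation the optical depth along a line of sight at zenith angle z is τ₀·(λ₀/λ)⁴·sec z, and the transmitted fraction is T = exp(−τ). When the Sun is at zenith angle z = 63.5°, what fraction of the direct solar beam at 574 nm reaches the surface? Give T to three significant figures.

sec 63.5° = 2.2412.
τ = 0.121 × (520/574)⁴ × 2.2412 = 0.121 × 0.6735 × 2.2412 = 0.1827.
T = exp(−0.1827) = 0.8331.

0.833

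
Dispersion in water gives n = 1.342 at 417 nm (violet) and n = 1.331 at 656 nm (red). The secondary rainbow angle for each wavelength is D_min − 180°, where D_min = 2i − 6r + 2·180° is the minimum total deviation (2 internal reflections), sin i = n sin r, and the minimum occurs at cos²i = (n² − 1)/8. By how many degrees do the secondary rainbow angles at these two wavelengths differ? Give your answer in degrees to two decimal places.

2.86°

At 417 nm (n = 1.342): cos²i = 0.10012 → i = 71.554°, r = 44.981°, D_min = 233.222°, rainbow angle = 53.222°.
At 656 nm (n = 1.331): cos²i = 0.09645 → i = 71.907°, r = 45.575°, D_min = 230.365°, rainbow angle = 50.365°.
Angular width = |53.222° − 50.365°| = 2.857°.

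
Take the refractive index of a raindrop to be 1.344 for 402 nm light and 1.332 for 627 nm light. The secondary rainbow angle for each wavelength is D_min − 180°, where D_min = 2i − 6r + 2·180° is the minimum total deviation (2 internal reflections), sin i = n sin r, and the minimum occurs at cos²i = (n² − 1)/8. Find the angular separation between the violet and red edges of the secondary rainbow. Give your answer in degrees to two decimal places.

3.10°

At 402 nm (n = 1.344): cos²i = 0.10079 → i = 71.490°, r = 44.874°, D_min = 233.733°, rainbow angle = 53.733°.
At 627 nm (n = 1.332): cos²i = 0.09678 → i = 71.875°, r = 45.520°, D_min = 230.628°, rainbow angle = 50.628°.
Angular width = |53.733° − 50.628°| = 3.104°.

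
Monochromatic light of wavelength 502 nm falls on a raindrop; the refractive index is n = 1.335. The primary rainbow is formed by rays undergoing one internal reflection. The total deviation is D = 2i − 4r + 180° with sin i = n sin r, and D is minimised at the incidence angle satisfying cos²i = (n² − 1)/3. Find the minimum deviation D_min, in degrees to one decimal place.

138.2°

cos²i = (1.78222 − 1)/3 = 0.26074; i = arccos(0.51063) = 59.294°.
sin r = sin 59.294°/1.335 = 0.64405; r = 40.094°.
D_min = 2·59.294° − 4·40.094° + 180° = 138.212°.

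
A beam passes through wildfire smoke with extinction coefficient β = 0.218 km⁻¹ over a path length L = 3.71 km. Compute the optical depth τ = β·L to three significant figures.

τ = β·L = 0.218 × 3.71 = 0.8088.

0.809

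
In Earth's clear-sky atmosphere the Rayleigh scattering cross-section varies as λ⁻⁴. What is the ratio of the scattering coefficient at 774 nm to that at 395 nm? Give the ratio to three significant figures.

Rayleigh scattering ∝ λ⁻⁴, so the ratio of coefficients is the inverse fourth power of the wavelength ratio.
σ(774)/σ(395) = (395/774)⁴ = (0.5103)⁴ = 0.06783.

0.0678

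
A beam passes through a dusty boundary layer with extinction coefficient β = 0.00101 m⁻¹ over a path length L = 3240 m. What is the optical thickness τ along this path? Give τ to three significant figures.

τ = β·L = 0.00101 × 3240 = 3.2724.

3.27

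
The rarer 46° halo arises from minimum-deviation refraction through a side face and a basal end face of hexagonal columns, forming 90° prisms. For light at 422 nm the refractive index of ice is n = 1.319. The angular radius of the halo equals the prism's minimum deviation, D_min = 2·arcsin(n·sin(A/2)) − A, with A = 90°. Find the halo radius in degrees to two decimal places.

n·sin(A/2) = 1.319 × sin 45° = 1.319 × 0.7071 = 0.9327.
D_min = 2·arcsin(0.9327) − 90° = 2 × 68.856° − 90° = 47.711°.

47.71°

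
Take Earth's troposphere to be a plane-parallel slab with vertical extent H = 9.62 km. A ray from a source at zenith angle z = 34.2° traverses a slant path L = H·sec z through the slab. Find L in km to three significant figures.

11.6 km

sec z = 1/cos 34.2° = 1.2091.
L = 9.62 × 1.2091 = 11.631 km.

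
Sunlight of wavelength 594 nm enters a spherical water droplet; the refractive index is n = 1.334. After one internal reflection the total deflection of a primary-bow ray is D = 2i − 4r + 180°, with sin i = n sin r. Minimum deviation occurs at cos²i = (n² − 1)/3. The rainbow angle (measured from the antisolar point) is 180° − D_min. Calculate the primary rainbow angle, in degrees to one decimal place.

cos²i = (1.77956 − 1)/3 = 0.25985; i = arccos(0.50976) = 59.352°.
sin r = sin 59.352°/1.334 = 0.64492; r = 40.159°.
D_min = 2·59.352° − 4·40.159° + 180° = 138.067°.
Rainbow angle = 180° − D_min = 41.933°.

41.9°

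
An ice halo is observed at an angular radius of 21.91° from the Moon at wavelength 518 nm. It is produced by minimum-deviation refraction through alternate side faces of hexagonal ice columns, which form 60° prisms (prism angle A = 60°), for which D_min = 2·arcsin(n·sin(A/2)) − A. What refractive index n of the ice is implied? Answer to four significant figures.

Rearranging: n = sin((D_min + A)/2) / sin(A/2).
(D_min + A)/2 = (21.91° + 60°)/2 = 40.955°.
n = sin 40.955° / sin 30° = 0.6555 / 0.5000 = 1.3109.

1.311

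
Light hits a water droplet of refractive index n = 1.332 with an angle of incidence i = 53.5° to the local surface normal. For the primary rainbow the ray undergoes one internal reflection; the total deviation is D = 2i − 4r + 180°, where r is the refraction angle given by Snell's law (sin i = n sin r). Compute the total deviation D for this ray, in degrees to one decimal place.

sin r = sin 53.5° / 1.332 = 0.8039/1.332 = 0.6035; r = 37.12°.
D = 2·53.5° − 4·37.12° + 180° = 107.00° − 148.48° + 180° = 138.52°.

138.5°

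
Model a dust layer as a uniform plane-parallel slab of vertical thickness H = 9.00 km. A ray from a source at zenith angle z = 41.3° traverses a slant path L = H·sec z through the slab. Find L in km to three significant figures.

12.0 km

sec z = 1/cos 41.3° = 1.3311.
L = 9.00 × 1.3311 = 11.980 km.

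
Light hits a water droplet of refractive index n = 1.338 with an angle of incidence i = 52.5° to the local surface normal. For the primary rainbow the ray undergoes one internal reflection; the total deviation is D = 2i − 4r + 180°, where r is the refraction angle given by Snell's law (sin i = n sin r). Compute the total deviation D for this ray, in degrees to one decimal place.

139.5°

sin r = sin 52.5° / 1.338 = 0.7934/1.338 = 0.5929; r = 36.37°.
D = 2·52.5° − 4·36.37° + 180° = 105.00° − 145.46° + 180° = 139.54°.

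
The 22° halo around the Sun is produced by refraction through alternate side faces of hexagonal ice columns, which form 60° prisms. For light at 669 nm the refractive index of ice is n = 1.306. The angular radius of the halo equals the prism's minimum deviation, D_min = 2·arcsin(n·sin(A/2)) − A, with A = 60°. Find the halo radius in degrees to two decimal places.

n·sin(A/2) = 1.306 × sin 30° = 1.306 × 0.5000 = 0.6530.
D_min = 2·arcsin(0.6530) − 60° = 2 × 40.768° − 60° = 21.536°.

21.54°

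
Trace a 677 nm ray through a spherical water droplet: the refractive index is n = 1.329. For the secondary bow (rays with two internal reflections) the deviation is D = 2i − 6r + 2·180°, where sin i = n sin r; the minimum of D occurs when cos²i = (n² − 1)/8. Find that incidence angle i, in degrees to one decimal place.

72.0°

cos²i = (1.329² − 1)/8 = (1.76624 − 1)/8 = 0.09578.
cos i = 0.30948, so i = 71.972°.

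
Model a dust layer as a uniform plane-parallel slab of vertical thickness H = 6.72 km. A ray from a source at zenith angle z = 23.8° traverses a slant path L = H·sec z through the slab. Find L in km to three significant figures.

sec z = 1/cos 23.8° = 1.0929.
L = 6.72 × 1.0929 = 7.345 km.

7.34 km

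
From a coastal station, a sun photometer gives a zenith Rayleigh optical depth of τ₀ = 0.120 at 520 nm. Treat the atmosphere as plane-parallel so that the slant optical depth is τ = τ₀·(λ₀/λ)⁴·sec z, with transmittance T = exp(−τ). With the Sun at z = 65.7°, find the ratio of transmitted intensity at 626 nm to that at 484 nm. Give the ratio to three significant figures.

Airmass: sec 65.7° = 2.4300.
τ(626 nm) = 0.120 × (520/626)⁴ × 2.4300 = 0.120 × 0.4761 × 2.4300 = 0.1388.
τ(484 nm) = 0.120 × (520/484)⁴ × 2.4300 = 0.120 × 1.3324 × 2.4300 = 0.3885.
T(626)/T(484) = exp(τ_B − τ_A) = exp(0.2497) = 1.2836.

1.28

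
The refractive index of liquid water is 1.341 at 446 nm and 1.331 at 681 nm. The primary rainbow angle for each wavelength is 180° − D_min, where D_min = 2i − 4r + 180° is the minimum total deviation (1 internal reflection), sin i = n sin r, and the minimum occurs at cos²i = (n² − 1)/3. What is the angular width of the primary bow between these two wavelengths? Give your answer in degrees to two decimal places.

At 446 nm (n = 1.341): cos²i = 0.26609 → i = 58.946°, r = 39.705°, D_min = 139.071°, rainbow angle = 40.929°.
At 681 nm (n = 1.331): cos²i = 0.25719 → i = 59.527°, r = 40.356°, D_min = 137.630°, rainbow angle = 42.370°.
Angular width = |40.929° − 42.370°| = 1.441°.

1.44°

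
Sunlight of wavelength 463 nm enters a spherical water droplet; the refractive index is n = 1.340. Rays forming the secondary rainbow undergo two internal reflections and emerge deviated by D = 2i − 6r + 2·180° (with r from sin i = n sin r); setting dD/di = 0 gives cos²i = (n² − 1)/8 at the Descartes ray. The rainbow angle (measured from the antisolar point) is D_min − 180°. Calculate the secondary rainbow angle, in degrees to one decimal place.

cos²i = (1.79560 − 1)/8 = 0.09945; i = arccos(0.31536) = 71.618°.
sin r = sin 71.618°/1.340 = 0.70819; r = 45.088°.
D_min = 2·71.618° − 6·45.088° + 360° = 232.709°.
Rainbow angle = D_min − 180° = 52.709°.

52.7°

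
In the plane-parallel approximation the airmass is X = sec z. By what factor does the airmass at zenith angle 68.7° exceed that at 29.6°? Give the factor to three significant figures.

X(68.7°)/X(29.6°) = sec 68.7° / sec 29.6° = cos 29.6° / cos 68.7° = 0.8695/0.3633 = 2.3936.

2.39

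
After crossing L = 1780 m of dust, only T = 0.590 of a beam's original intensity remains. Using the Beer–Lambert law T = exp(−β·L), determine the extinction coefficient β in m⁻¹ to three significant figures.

0.000296 m⁻¹

Beer–Lambert: T = exp(−βL) ⇒ β = −ln(T)/L = −ln(0.590)/1780 = 0.5276/1780 = 0.0002964 m⁻¹.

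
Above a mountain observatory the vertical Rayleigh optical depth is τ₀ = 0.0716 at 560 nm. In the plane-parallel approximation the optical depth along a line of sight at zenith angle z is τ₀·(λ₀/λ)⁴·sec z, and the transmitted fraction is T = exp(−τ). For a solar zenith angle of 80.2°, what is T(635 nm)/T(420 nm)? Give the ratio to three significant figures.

2.93

Airmass: sec 80.2° = 5.8751.
τ(635 nm) = 0.0716 × (560/635)⁴ × 5.8751 = 0.0716 × 0.6049 × 5.8751 = 0.2544.
τ(420 nm) = 0.0716 × (560/420)⁴ × 5.8751 = 0.0716 × 3.1605 × 5.8751 = 1.3295.
T(635)/T(420) = exp(τ_B − τ_A) = exp(1.0750) = 2.9301.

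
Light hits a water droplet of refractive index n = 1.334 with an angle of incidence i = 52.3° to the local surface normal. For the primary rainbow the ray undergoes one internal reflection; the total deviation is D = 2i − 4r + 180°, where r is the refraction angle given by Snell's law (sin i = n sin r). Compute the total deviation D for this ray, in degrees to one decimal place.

139.1°

sin r = sin 52.3° / 1.334 = 0.7912/1.334 = 0.5931; r = 36.38°.
D = 2·52.3° − 4·36.38° + 180° = 104.60° − 145.52° + 180° = 139.08°.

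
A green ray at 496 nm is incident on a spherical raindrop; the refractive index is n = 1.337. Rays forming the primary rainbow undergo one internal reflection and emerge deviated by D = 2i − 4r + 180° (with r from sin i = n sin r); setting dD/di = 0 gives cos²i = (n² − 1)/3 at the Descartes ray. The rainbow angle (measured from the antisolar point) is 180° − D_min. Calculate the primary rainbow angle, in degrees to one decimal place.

41.5°

cos²i = (1.78757 − 1)/3 = 0.26252; i = arccos(0.51237) = 59.178°.
sin r = sin 59.178°/1.337 = 0.64231; r = 39.964°.
D_min = 2·59.178° − 4·39.964° + 180° = 138.500°.
Rainbow angle = 180° − D_min = 41.500°.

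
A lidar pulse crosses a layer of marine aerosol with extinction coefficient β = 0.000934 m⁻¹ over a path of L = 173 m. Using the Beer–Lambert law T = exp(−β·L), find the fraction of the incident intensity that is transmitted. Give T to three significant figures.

τ = β·L = 0.000934 × 173 = 0.1616.
T = exp(−0.1616) = 0.8508.

0.851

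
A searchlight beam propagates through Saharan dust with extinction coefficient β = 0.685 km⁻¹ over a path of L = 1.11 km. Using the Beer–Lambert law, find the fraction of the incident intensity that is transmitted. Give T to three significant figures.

τ = β·L = 0.685 × 1.11 = 0.7604.
T = exp(−0.7604) = 0.4675.

0.468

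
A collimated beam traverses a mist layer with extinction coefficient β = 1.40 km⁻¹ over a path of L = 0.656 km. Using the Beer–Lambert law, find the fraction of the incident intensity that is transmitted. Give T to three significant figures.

0.399

τ = β·L = 1.40 × 0.656 = 0.9184.
T = exp(−0.9184) = 0.3992.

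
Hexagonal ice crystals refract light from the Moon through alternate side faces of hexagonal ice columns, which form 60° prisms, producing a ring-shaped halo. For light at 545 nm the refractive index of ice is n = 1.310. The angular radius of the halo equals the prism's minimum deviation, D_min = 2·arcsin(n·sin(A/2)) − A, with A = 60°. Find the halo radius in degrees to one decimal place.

21.8°

n·sin(A/2) = 1.310 × sin 30° = 1.310 × 0.5000 = 0.6550.
D_min = 2·arcsin(0.6550) − 60° = 2 × 40.920° − 60° = 21.839°.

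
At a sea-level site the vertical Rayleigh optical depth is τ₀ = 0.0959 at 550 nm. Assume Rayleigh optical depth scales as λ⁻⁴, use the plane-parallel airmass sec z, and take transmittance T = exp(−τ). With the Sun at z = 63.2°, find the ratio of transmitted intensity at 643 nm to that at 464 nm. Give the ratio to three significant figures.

1.36

Airmass: sec 63.2° = 2.2179.
τ(643 nm) = 0.0959 × (550/643)⁴ × 2.2179 = 0.0959 × 0.5353 × 2.2179 = 0.1139.
τ(464 nm) = 0.0959 × (550/464)⁴ × 2.2179 = 0.0959 × 1.9741 × 2.2179 = 0.4199.
T(643)/T(464) = exp(τ_B − τ_A) = exp(0.3060) = 1.3580.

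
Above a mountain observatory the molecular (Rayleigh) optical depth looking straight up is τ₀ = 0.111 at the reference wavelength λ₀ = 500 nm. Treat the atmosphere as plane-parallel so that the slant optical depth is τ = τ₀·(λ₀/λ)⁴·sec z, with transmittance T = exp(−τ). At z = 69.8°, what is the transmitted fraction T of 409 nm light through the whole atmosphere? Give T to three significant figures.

sec 69.8° = 2.8960.
τ = 0.111 × (500/409)⁴ × 2.8960 = 0.111 × 2.2335 × 2.8960 = 0.7180.
T = exp(−0.7180) = 0.4877.

0.488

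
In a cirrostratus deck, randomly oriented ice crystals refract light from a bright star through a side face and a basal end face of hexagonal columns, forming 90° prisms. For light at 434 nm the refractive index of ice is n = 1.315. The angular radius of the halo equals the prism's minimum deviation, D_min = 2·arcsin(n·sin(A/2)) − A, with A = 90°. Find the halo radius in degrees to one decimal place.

46.8°

n·sin(A/2) = 1.315 × sin 45° = 1.315 × 0.7071 = 0.9298.
D_min = 2·arcsin(0.9298) − 90° = 2 × 68.411° − 90° = 46.821°.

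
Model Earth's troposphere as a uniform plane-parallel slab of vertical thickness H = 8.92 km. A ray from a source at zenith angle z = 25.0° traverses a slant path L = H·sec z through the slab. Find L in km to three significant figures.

sec z = 1/cos 25.0° = 1.1034.
L = 8.92 × 1.1034 = 9.842 km.

9.84 km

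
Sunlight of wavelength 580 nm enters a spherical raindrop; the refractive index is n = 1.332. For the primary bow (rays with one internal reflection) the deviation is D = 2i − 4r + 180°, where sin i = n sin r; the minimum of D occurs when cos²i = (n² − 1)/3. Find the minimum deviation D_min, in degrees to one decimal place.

137.8°

cos²i = (1.77422 − 1)/3 = 0.25807; i = arccos(0.50801) = 59.469°.
sin r = sin 59.469°/1.332 = 0.64666; r = 40.290°.
D_min = 2·59.469° − 4·40.290° + 180° = 137.776°.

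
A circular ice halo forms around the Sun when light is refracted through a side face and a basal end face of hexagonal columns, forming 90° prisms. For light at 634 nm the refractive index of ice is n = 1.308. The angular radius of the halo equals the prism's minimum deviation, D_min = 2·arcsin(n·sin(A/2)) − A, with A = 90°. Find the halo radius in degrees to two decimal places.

45.31°

n·sin(A/2) = 1.308 × sin 45° = 1.308 × 0.7071 = 0.9249.
D_min = 2·arcsin(0.9249) − 90° = 2 × 67.653° − 90° = 45.305°.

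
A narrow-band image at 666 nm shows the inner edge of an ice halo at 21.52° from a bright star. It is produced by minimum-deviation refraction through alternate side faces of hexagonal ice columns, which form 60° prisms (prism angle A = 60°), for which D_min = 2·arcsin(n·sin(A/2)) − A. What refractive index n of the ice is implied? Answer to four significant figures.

1.306

Rearranging: n = sin((D_min + A)/2) / sin(A/2).
(D_min + A)/2 = (21.52° + 60°)/2 = 40.760°.
n = sin 40.760° / sin 30° = 0.6529 / 0.5000 = 1.3058.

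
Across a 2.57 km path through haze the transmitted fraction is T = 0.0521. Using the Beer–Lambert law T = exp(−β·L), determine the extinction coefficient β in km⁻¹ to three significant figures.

1.15 km⁻¹

Beer–Lambert: T = exp(−βL) ⇒ β = −ln(T)/L = −ln(0.0521)/2.57 = 2.9546/2.57 = 1.15 km⁻¹.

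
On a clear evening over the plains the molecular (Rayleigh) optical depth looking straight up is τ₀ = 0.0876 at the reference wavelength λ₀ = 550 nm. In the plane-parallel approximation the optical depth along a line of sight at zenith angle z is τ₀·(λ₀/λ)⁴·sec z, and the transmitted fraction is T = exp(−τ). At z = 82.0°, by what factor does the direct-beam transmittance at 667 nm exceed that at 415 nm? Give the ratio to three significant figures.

5.21

Airmass: sec 82.0° = 7.1853.
τ(667 nm) = 0.0876 × (550/667)⁴ × 7.1853 = 0.0876 × 0.4623 × 7.1853 = 0.2910.
τ(415 nm) = 0.0876 × (550/415)⁴ × 7.1853 = 0.0876 × 3.0850 × 7.1853 = 1.9418.
T(667)/T(415) = exp(τ_B − τ_A) = exp(1.6508) = 5.2112.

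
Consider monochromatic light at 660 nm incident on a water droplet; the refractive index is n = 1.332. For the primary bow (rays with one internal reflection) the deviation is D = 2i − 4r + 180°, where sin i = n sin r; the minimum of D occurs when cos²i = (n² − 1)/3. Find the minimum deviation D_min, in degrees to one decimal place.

cos²i = (1.77422 − 1)/3 = 0.25807; i = arccos(0.50801) = 59.469°.
sin r = sin 59.469°/1.332 = 0.64666; r = 40.290°.
D_min = 2·59.469° − 4·40.290° + 180° = 137.776°.

137.8°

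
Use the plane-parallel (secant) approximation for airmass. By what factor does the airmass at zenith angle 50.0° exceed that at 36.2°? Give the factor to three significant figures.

1.26

X(50.0°)/X(36.2°) = sec 50.0° / sec 36.2° = cos 36.2° / cos 50.0° = 0.8070/0.6428 = 1.2554.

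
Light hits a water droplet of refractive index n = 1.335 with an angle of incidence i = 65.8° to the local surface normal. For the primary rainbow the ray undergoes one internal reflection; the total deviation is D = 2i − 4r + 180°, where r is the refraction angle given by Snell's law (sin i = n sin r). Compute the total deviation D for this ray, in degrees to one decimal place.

sin r = sin 65.8° / 1.335 = 0.9121/1.335 = 0.6832; r = 43.10°.
D = 2·65.8° − 4·43.10° + 180° = 131.60° − 172.39° + 180° = 139.21°.

139.2°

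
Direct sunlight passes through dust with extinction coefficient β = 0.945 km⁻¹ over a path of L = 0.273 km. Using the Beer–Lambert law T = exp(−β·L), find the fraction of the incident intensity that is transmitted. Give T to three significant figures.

τ = β·L = 0.945 × 0.273 = 0.2580.
T = exp(−0.2580) = 0.7726.

0.773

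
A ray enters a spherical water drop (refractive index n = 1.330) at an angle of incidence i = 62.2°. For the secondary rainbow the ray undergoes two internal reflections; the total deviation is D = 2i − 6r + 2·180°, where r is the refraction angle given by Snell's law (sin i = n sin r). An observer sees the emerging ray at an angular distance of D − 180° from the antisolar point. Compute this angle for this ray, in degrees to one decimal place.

sin r = sin 62.2° / 1.330 = 0.8846/1.330 = 0.6651; r = 41.69°.
D = 2·62.2° − 6·41.69° + 2·180° = 124.40° − 250.14° + 360° = 234.26°.
Angle from antisolar point = D − 180° = 54.26°.

54.3°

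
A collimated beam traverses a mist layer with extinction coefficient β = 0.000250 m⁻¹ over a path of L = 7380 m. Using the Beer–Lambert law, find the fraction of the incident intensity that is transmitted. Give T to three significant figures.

0.158

τ = β·L = 0.000250 × 7380 = 1.8450.
T = exp(−1.8450) = 0.1580.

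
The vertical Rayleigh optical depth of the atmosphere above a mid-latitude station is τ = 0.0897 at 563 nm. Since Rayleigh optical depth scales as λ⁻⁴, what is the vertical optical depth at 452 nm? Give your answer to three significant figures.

0.216

τ(452 nm) = τ(563 nm) × (563/452)⁴ = 0.0897 × (1.2456)⁴ = 0.0897 × 2.4070 = 0.2159.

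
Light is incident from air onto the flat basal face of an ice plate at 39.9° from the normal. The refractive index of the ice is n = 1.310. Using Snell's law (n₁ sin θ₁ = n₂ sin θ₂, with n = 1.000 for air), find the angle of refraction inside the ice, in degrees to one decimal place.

Snell: sin θ_r = sin θ_i / n = sin 39.9° / 1.310 = 0.6414 / 1.310 = 0.4897.
θ_r = arcsin(0.4897) = 29.32°.

29.3°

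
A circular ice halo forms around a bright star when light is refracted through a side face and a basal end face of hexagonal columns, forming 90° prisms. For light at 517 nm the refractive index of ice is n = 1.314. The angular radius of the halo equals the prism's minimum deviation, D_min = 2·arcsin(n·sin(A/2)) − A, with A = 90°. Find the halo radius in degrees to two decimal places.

n·sin(A/2) = 1.314 × sin 45° = 1.314 × 0.7071 = 0.9291.
D_min = 2·arcsin(0.9291) − 90° = 2 × 68.301° − 90° = 46.602°.

46.60°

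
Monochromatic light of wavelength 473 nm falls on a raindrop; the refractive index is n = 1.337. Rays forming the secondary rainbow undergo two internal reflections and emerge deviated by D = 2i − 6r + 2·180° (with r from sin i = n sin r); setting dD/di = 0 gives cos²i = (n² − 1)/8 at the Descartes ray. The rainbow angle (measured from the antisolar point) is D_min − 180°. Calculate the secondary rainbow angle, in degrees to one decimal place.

cos²i = (1.78757 − 1)/8 = 0.09845; i = arccos(0.31376) = 71.714°.
sin r = sin 71.714°/1.337 = 0.71017; r = 45.249°.
D_min = 2·71.714° − 6·45.249° + 360° = 231.934°.
Rainbow angle = D_min − 180° = 51.934°.

51.9°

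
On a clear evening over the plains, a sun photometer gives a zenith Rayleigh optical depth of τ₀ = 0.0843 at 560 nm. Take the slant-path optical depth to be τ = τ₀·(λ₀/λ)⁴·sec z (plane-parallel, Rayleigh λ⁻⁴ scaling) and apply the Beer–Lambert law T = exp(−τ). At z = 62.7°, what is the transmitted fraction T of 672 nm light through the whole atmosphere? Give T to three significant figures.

0.915

sec 62.7° = 2.1803.
τ = 0.0843 × (560/672)⁴ × 2.1803 = 0.0843 × 0.4823 × 2.1803 = 0.0886.
T = exp(−0.0886) = 0.9152.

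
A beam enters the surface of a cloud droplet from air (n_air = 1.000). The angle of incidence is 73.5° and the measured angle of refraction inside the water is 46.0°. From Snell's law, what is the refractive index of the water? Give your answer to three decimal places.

n = sin θ_i / sin θ_r = sin 73.5° / sin 46.0° = 0.9588 / 0.7193 = 1.3329.

1.333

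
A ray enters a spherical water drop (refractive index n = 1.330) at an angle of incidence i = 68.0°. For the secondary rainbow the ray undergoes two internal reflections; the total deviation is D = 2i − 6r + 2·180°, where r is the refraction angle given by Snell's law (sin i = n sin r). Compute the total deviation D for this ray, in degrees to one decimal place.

230.8°

sin r = sin 68.0° / 1.330 = 0.9272/1.330 = 0.6971; r = 44.20°.
D = 2·68.0° − 6·44.20° + 2·180° = 136.00° − 265.18° + 360° = 230.82°.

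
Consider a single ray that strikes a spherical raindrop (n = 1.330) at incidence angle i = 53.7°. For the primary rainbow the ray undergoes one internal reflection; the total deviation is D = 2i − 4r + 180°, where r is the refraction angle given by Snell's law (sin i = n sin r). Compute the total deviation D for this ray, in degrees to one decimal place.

138.2°

sin r = sin 53.7° / 1.330 = 0.8059/1.330 = 0.6060; r = 37.30°.
D = 2·53.7° − 4·37.30° + 180° = 107.40° − 149.19° + 180° = 138.21°.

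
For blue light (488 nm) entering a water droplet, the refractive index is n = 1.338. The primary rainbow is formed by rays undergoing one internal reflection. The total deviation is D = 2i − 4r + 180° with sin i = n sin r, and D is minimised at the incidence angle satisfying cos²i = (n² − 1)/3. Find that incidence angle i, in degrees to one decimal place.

cos²i = (1.338² − 1)/3 = (1.79024 − 1)/3 = 0.26341.
cos i = 0.51324, so i = 59.120°.

59.1°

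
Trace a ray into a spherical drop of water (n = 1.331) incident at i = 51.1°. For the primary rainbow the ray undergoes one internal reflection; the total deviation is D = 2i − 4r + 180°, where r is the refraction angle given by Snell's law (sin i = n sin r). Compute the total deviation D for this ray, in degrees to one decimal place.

sin r = sin 51.1° / 1.331 = 0.7782/1.331 = 0.5847; r = 35.78°.
D = 2·51.1° − 4·35.78° + 180° = 102.20° − 143.13° + 180° = 139.07°.

139.1°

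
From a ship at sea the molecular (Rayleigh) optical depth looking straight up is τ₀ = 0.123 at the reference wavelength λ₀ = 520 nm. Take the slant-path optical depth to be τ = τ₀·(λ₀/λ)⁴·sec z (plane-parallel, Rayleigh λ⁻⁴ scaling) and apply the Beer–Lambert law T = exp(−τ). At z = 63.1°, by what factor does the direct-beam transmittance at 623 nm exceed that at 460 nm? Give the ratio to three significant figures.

Airmass: sec 63.1° = 2.2103.
τ(623 nm) = 0.123 × (520/623)⁴ × 2.2103 = 0.123 × 0.4854 × 2.2103 = 0.1320.
τ(460 nm) = 0.123 × (520/460)⁴ × 2.2103 = 0.123 × 1.6330 × 2.2103 = 0.4439.
T(623)/T(460) = exp(τ_B − τ_A) = exp(0.3120) = 1.3662.

1.37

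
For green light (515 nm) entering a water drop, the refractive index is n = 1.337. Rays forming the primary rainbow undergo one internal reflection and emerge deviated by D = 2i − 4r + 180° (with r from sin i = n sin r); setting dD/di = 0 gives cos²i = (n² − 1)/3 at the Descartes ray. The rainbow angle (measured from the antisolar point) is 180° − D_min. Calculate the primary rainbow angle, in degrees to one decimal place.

cos²i = (1.78757 − 1)/3 = 0.26252; i = arccos(0.51237) = 59.178°.
sin r = sin 59.178°/1.337 = 0.64231; r = 39.964°.
D_min = 2·59.178° − 4·39.964° + 180° = 138.500°.
Rainbow angle = 180° − D_min = 41.500°.

41.5°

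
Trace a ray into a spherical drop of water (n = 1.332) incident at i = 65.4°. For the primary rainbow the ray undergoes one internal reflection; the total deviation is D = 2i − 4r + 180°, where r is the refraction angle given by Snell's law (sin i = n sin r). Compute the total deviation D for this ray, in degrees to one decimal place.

138.6°

sin r = sin 65.4° / 1.332 = 0.9092/1.332 = 0.6826; r = 43.05°.
D = 2·65.4° − 4·43.05° + 180° = 130.80° − 172.19° + 180° = 138.61°.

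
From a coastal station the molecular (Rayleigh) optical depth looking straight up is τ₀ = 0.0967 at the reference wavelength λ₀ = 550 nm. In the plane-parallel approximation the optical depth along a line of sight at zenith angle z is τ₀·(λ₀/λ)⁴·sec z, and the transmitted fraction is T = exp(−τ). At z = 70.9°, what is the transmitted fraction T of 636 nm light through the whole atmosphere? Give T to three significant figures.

0.848

sec 70.9° = 3.0561.
τ = 0.0967 × (550/636)⁴ × 3.0561 = 0.0967 × 0.5593 × 3.0561 = 0.1653.
T = exp(−0.1653) = 0.8477.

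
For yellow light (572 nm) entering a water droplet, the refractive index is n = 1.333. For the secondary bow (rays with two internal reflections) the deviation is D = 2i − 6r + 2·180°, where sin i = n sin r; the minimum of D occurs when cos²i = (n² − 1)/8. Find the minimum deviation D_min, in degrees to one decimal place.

cos²i = (1.77689 − 1)/8 = 0.09711; i = arccos(0.31163) = 71.843°.
sin r = sin 71.843°/1.333 = 0.71283; r = 45.466°.
D_min = 2·71.843° − 6·45.466° + 360° = 230.891°.

230.9°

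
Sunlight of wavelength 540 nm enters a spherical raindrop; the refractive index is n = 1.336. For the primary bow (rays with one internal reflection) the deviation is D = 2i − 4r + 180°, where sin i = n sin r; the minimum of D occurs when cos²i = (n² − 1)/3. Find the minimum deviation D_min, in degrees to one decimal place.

cos²i = (1.78490 − 1)/3 = 0.26163; i = arccos(0.51150) = 59.236°.
sin r = sin 59.236°/1.336 = 0.64318; r = 40.029°.
D_min = 2·59.236° − 4·40.029° + 180° = 138.356°.

138.4°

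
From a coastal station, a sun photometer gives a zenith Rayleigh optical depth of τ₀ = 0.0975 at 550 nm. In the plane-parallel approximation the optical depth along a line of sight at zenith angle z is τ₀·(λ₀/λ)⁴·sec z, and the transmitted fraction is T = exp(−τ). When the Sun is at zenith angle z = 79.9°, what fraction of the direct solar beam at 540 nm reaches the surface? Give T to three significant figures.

0.550

sec 79.9° = 5.7023.
τ = 0.0975 × (550/540)⁴ × 5.7023 = 0.0975 × 1.0762 × 5.7023 = 0.5983.
T = exp(−0.5983) = 0.5497.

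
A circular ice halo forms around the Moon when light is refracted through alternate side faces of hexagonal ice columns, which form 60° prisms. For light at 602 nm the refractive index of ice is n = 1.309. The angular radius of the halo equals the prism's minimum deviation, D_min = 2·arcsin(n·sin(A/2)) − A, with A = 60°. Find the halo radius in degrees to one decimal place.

21.8°

n·sin(A/2) = 1.309 × sin 30° = 1.309 × 0.5000 = 0.6545.
D_min = 2·arcsin(0.6545) − 60° = 2 × 40.882° − 60° = 21.763°.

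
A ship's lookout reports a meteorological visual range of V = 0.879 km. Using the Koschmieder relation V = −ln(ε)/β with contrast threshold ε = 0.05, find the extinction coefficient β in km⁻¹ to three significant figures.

β = −ln(0.05) / V = 2.996 / 0.879 = 3.4081 km⁻¹.

3.41 km⁻¹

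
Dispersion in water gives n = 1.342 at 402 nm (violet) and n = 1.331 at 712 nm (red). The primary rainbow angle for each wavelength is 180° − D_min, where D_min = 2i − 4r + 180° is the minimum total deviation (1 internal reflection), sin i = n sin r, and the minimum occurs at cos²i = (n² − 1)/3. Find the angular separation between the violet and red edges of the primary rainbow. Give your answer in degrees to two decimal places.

At 402 nm (n = 1.342): cos²i = 0.26699 → i = 58.888°, r = 39.641°, D_min = 139.213°, rainbow angle = 40.787°.
At 712 nm (n = 1.331): cos²i = 0.25719 → i = 59.527°, r = 40.356°, D_min = 137.630°, rainbow angle = 42.370°.
Angular width = |40.787° − 42.370°| = 1.583°.

1.58°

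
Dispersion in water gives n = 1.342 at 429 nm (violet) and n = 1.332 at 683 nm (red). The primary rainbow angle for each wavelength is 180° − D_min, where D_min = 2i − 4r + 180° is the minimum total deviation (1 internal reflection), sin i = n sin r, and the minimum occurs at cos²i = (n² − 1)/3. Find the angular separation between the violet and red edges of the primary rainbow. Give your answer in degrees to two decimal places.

At 429 nm (n = 1.342): cos²i = 0.26699 → i = 58.888°, r = 39.641°, D_min = 139.213°, rainbow angle = 40.787°.
At 683 nm (n = 1.332): cos²i = 0.25807 → i = 59.469°, r = 40.290°, D_min = 137.776°, rainbow angle = 42.224°.
Angular width = |40.787° − 42.224°| = 1.437°.

1.44°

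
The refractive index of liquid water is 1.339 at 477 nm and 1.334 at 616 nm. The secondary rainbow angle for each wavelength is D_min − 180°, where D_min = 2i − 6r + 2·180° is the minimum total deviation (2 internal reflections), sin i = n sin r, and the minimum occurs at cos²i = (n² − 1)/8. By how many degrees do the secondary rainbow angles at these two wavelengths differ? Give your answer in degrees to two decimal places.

At 477 nm (n = 1.339): cos²i = 0.09912 → i = 71.650°, r = 45.141°, D_min = 232.451°, rainbow angle = 52.451°.
At 616 nm (n = 1.334): cos²i = 0.09744 → i = 71.810°, r = 45.411°, D_min = 231.153°, rainbow angle = 51.153°.
Angular width = |52.451° − 51.153°| = 1.299°.

1.30°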